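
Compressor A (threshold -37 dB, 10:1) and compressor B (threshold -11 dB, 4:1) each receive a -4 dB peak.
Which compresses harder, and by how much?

A: GR = 33 − 33/10 = 29.7 dB.
B: GR = 7 − 7/4 = 5.25 dB.
Difference: 24.45 dB in favour of A.

A, by 24.45 dB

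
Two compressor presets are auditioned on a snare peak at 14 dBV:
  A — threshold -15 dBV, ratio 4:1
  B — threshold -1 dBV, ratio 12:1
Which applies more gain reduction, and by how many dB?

A, by 8 dB

A: overshoot 29 dB → output overshoot 7.25 dB → GR 21.75 dB.
B: overshoot 15 dB → output overshoot 1.25 dB → GR 13.75 dB.
A applies 8 dB more gain reduction.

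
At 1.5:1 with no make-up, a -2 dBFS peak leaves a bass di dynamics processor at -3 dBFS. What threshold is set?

-5 dBFS

Let T be the threshold. Output overshoot = (input overshoot)/R, so -3 − T = (-2 − T)/1.5.
1.5·(-3 − T) = -2 − T → 0.5·T = -4.5 − (-2) = -2.5.
T = -2.5/0.5 = -5 dBFS.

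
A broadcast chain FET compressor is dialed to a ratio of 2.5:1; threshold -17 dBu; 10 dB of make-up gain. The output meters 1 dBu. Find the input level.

Stripping the +10 dB make-up gives -9 dBu at the gain stage.
Post-compression overshoot = -9 − (-17) = 8 dB.
Before 2.5:1 compression the overshoot was 8 × 2.5 = 20 dB, so input = -17 + 20 = 3 dBu.

3 dBu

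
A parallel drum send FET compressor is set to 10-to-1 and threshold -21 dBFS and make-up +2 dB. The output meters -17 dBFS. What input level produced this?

Remove make-up: -17 − 2 = -19 dBFS.
Post-compression overshoot = -19 − (-21) = 2 dB.
Before 10:1 compression the overshoot was 2 × 10 = 20 dB, so input = -21 + 20 = -1 dBFS.

-1 dBFS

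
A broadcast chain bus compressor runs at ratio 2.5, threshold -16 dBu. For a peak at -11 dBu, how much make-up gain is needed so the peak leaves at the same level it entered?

3 dB

Without make-up, output = threshold + overshoot/2.5 = -16 + 2 = -14 dBu.
Gap to target: 3 dB.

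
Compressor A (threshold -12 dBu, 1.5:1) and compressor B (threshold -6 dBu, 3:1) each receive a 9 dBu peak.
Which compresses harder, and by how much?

A: 21 dB over, compressed to 14 dB over, so 7 dB of GR.
B: 15 dB over, compressed to 5 dB over, so 10 dB of GR.
B applies 3 dB more gain reduction.

B, by 3 dB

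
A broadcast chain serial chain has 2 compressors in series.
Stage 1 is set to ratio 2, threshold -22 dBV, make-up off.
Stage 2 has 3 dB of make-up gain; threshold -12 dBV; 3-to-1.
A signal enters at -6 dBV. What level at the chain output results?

Stage 1: -6 dBV is 16 dB over -22 dBV; at 2:1 that becomes 8 dB over, giving -14 dBV.
Stage 2: -14 dBV is at or below the -12 dBV threshold — no compression; make-up brings it to -11 dBV.

-11 dBV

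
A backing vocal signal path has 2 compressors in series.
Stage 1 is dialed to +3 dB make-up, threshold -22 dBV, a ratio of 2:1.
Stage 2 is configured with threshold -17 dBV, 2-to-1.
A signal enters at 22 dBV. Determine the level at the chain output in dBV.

-7 dBV

Stage 1: overshoot 44 dB → 44/2 = 22 dB → 0 dBV; +3 dB make-up → 3 dBV.
Stage 2: 20 dB above -17 dBV, reduced 2:1 to 10 dB above → -7 dBV.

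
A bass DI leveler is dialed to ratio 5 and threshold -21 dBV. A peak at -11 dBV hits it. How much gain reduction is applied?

8 dB

Overshoot = -11 − (-21) = 10 dB.
A 5:1 ratio leaves 2 dB of that excess.
Gain reduction = 10 − 2 = 8 dB.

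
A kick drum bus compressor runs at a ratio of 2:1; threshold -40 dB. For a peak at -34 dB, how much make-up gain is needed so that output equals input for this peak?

3 dB

The peak compresses to -40 + 6/2 = -37 dB.
To reach -34 dB requires -34 − (-37) = 3 dB of make-up.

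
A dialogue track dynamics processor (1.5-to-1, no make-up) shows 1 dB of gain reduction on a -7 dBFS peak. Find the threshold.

-10 dBFS

Let T be the threshold. Output overshoot = (input overshoot)/R, so -8 − T = (-7 − T)/1.5.
1.5·(-8 − T) = -7 − T → 0.5·T = -12 − (-7) = -5.
T = -5/0.5 = -10 dBFS.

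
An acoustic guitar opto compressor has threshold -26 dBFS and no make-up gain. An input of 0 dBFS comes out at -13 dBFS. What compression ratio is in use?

2:1

Input overshoot = 0 − (-26) = 26 dB; output overshoot = -13 − (-26) = 13 dB.
Ratio = 26 / 13 = 2.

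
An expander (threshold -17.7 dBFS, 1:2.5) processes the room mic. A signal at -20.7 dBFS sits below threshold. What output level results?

-25.2 dBFS

The input is 3 dB below the -17.7 dBFS threshold.
A 1:2.5 expander multiplies undershoot by 2.5: 3 × 2.5 = 7.5 dB below threshold.
Output = -17.7 − 7.5 = -25.2 dBFS.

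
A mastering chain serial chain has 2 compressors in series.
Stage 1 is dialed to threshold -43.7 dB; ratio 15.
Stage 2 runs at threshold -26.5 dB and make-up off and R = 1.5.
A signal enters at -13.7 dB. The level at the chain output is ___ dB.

Stage 1: -13.7 dB is 30 dB over -43.7 dB; at 15:1 that becomes 2 dB over, giving -41.7 dB.
Stage 2: -41.7 dB ≤ -26.5 dB, so stage 2 doesn't engage; output -41.7 dB.

-41.7 dB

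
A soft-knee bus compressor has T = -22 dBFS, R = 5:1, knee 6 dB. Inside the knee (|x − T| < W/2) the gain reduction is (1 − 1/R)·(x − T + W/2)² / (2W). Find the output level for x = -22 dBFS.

x − T + W/2 = -22 − (-22) + 3 = 3.
GR = (1 − 1/5) × 3² / 12 = 0.8 × 9 / 12 = 0.6 dB.
Output = -22 − 0.6 = -22.6 dBFS.

-22.6 dBFS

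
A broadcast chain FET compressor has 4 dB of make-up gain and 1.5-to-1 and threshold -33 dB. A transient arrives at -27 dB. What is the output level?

-25 dB

-27 dB sits 6 dB over threshold.
1.5:1 compression reduces that to 6/1.5 = 4 dB over.
That puts the output at -29 dB; make-up adds 4 dB, giving -25 dB.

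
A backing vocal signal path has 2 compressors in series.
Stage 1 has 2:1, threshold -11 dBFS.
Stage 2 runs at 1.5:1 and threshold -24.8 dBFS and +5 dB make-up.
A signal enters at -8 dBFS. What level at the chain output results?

Stage 1: -8 dBFS is 3 dB over -11 dBFS; at 2:1 that becomes 1.5 dB over, giving -9.5 dBFS.
Stage 2: overshoot 15.3 dB → 15.3/1.5 = 10.2 dB → -14.6 dBFS; +5 dB make-up → -9.6 dBFS.

-9.6 dBFS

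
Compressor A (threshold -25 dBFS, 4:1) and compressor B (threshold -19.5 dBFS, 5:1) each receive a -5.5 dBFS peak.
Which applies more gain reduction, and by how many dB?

A, by 3.425 dB

A: 19.5 dB over, compressed to 4.875 dB over, so 14.625 dB of GR.
B: 14 dB over, compressed to 2.8 dB over, so 11.2 dB of GR.
A reduces 3.425 dB more.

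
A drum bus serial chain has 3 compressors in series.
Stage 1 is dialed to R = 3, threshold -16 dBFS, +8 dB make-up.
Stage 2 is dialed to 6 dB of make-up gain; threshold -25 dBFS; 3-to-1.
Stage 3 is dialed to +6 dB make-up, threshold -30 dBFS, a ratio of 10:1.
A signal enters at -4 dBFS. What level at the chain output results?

-22.2 dBFS

Stage 1: -4 dBFS is 12 dB over -16 dBFS; at 3:1 that becomes 4 dB over, giving -12 dBFS; +8 dB make-up → -4 dBFS.
Stage 2: 21 dB above -25 dBFS, reduced 3:1 to 7 dB above → -18 dBFS; +6 dB make-up → -12 dBFS.
Stage 3: overshoot 18 dB → 18/10 = 1.8 dB → -28.2 dBFS; +6 dB make-up → -22.2 dBFS.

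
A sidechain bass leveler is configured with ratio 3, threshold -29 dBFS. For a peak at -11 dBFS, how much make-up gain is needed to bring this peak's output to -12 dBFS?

The peak compresses to -29 + 18/3 = -23 dBFS.
To reach -12 dBFS requires -12 − (-23) = 11 dB of make-up.

11 dB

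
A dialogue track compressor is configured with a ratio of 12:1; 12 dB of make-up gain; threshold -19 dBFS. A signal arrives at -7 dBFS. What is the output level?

The input is 12 dB above the -19 dBFS threshold.
12:1 compression reduces that to 12/12 = 1 dB over.
Output = -19 + 1 = -18 dBFS; make-up adds 12 dB, giving -6 dBFS.

-6 dBFS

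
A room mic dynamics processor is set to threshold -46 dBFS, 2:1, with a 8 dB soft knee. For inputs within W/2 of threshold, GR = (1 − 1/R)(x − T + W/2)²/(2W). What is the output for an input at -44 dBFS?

x − T + W/2 = -44 − (-46) + 4 = 6.
GR = (1 − 1/2) × 6² / 16 = 0.5 × 36 / 16 = 1.125 dB.
Output = -44 − 1.125 = -45.125 dBFS.

-45.125 dBFS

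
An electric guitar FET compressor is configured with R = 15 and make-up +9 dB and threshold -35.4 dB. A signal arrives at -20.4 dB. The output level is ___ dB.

The input is 15 dB above the -35.4 dB threshold.
15:1 compression reduces that to 15/15 = 1 dB over.
That puts the output at -34.4 dB; make-up adds 9 dB, giving -25.4 dB.

-25.4 dB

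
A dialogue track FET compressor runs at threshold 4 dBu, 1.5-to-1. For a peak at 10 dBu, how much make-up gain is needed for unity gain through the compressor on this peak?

2 dB

Without make-up, output = threshold + overshoot/1.5 = 4 + 4 = 8 dBu.
Gap to target: 2 dB.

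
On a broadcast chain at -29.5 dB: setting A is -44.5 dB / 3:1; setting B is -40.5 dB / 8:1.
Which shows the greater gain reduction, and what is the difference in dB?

A, by 0.375 dB

A: 15 dB over, compressed to 5 dB over, so 10 dB of GR.
B: 11 dB over, compressed to 1.375 dB over, so 9.625 dB of GR.
A applies 0.375 dB more gain reduction.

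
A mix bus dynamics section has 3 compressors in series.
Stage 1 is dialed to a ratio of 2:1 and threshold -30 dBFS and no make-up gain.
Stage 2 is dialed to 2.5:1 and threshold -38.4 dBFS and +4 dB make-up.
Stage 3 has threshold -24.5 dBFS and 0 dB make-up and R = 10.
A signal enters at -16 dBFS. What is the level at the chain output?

-28.24 dBFS

Stage 1: overshoot 14 dB → 14/2 = 7 dB → -23 dBFS.
Stage 2: overshoot 15.4 dB → 15.4/2.5 = 6.16 dB → -32.24 dBFS; +4 dB make-up → -28.24 dBFS.
Stage 3: -28.24 dBFS is at or below the -24.5 dBFS threshold — no compression; output -28.24 dBFS.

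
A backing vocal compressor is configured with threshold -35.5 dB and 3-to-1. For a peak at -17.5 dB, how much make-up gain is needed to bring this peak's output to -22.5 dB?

The peak compresses to -35.5 + 18/3 = -29.5 dB.
To reach -22.5 dB requires -22.5 − (-29.5) = 7 dB of make-up.

7 dB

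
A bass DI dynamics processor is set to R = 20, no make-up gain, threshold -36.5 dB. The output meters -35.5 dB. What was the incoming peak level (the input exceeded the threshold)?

-16.5 dB

That's 1 dB above the -36.5 dB threshold.
Input overshoot = R × output overshoot = 20 dB → input = -36.5 + 20 = -16.5 dB.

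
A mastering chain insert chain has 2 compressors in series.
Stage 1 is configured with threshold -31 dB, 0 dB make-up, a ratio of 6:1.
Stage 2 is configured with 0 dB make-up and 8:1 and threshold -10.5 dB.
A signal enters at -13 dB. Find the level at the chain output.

Stage 1: -13 dB is 18 dB over -31 dB; at 6:1 that becomes 3 dB over, giving -28 dB.
Stage 2: -28 dB ≤ -10.5 dB, so stage 2 doesn't engage; output -28 dB.

-28 dB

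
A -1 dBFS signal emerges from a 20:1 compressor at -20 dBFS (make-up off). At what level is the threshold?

-21 dBFS

Gain reduction = -1 − (-20) = 19 dB; output overshoot = GR / (R − 1) = 19 / 19 = 1 dB.
Threshold = output − output overshoot = -20 − 1 = -21 dBFS.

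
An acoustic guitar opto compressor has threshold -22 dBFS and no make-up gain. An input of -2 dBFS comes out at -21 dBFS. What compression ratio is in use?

Input overshoot = -2 − (-22) = 20 dB; output overshoot = -21 − (-22) = 1 dB.
Ratio = 20 / 1 = 20.

20:1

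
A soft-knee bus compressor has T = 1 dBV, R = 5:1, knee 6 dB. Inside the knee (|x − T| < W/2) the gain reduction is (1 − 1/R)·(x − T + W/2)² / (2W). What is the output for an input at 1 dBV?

0.4 dBV

x − T + W/2 = 1 − 1 + 3 = 3.
GR = (1 − 1/5) × 3² / 12 = 0.8 × 9 / 12 = 0.6 dB.
Output = 1 − 0.6 = 0.4 dBV.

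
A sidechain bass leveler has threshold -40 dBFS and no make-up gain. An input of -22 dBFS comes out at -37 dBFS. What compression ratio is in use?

Input overshoot = -22 − (-40) = 18 dB; output overshoot = -37 − (-40) = 3 dB.
Ratio = 18 / 3 = 6.

6:1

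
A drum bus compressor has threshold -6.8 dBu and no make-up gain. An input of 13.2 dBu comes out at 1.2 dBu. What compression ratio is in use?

Input overshoot = 13.2 − (-6.8) = 20 dB; output overshoot = 1.2 − (-6.8) = 8 dB.
Ratio = 20 / 8 = 2.5.

2.5:1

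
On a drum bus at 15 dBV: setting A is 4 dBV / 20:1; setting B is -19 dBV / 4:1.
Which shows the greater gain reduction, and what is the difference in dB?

A: GR = 11 − 11/20 = 10.45 dB.
B: GR = 34 − 34/4 = 25.5 dB.
Difference: 15.05 dB in favour of B.

B, by 15.05 dB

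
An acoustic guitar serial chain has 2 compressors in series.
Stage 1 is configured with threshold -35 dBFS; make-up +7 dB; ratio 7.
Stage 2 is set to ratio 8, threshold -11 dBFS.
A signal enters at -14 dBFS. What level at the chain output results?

-25 dBFS

Stage 1: 21 dB above -35 dBFS, reduced 7:1 to 3 dB above → -32 dBFS; +7 dB make-up → -25 dBFS.
Stage 2: below threshold (-25 ≤ -11); passes unchanged; output -25 dBFS.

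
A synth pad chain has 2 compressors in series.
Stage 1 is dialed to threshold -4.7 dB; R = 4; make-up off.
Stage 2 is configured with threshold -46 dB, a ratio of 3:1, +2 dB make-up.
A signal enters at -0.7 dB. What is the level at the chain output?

Stage 1: -0.7 dB is 4 dB over -4.7 dB; at 4:1 that becomes 1 dB over, giving -3.7 dB.
Stage 2: 42.3 dB above -46 dB, reduced 3:1 to 14.1 dB above → -31.9 dB; +2 dB make-up → -29.9 dB.

-29.9 dB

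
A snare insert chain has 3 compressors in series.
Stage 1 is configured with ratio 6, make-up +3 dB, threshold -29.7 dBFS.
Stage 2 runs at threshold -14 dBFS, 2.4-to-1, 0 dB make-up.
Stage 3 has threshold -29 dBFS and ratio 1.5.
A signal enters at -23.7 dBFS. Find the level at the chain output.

Stage 1: 6 dB above -29.7 dBFS, reduced 6:1 to 1 dB above → -28.7 dBFS; +3 dB make-up → -25.7 dBFS.
Stage 2: below threshold (-25.7 ≤ -14); passes unchanged; output -25.7 dBFS.
Stage 3: 3.3 dB above -29 dBFS, reduced 1.5:1 to 2.2 dB above → -26.8 dBFS.

-26.8 dBFS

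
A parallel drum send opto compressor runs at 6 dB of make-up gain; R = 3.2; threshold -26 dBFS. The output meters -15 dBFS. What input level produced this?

Stripping the +6 dB make-up gives -21 dBFS at the gain stage.
Post-compression overshoot = -21 − (-26) = 5 dB.
Input overshoot = R × output overshoot = 16 dB → input = -26 + 16 = -10 dBFS.

-10 dBFS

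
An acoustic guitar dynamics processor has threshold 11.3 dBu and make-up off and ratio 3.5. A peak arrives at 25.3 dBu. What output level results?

15.3 dBu

The input is 14 dB above the 11.3 dBu threshold.
The 14 dB excess becomes 4 dB after 3.5:1 reduction.
That puts the output at 15.3 dBu.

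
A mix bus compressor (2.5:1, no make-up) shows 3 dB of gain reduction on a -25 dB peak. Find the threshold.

-30 dB

Input is 5 dB above T (since output overshoot × R = input overshoot: (-28 − T)·2.5 = -25 − T gives T = -30 dB).
Check: -30 + (-25 − (-30))/2.5 = -30 + 2 = -28 dB. ✓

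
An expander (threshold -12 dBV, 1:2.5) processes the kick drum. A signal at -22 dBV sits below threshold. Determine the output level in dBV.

-37 dBV

The input is 10 dB below the -12 dBV threshold.
A 1:2.5 expander multiplies undershoot by 2.5: 10 × 2.5 = 25 dB below threshold.
Output = -12 − 25 = -37 dBV.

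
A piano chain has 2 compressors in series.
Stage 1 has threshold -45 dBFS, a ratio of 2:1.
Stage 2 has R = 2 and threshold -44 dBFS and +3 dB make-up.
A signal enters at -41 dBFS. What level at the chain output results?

-40.5 dBFS

Stage 1: 4 dB above -45 dBFS, reduced 2:1 to 2 dB above → -43 dBFS.
Stage 2: overshoot 1 dB → 1/2 = 0.5 dB → -43.5 dBFS; +3 dB make-up → -40.5 dBFS.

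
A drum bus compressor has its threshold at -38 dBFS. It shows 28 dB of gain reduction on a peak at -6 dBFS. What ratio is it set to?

8:1

Input overshoot = -6 − (-38) = 32 dB.
Output overshoot = 32 − 28 = 4 dB.
Ratio = input overshoot / output overshoot = 32 / 4 = 8.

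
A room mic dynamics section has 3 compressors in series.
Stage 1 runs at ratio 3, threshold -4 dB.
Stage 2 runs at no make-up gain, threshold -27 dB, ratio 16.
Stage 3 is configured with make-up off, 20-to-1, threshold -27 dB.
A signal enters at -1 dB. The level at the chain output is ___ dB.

Stage 1: 3 dB above -4 dB, reduced 3:1 to 1 dB above → -3 dB.
Stage 2: -3 dB is 24 dB over -27 dB; at 16:1 that becomes 1.5 dB over, giving -25.5 dB.
Stage 3: overshoot 1.5 dB → 1.5/20 = 0.075 dB → -26.925 dB.

-26.925 dB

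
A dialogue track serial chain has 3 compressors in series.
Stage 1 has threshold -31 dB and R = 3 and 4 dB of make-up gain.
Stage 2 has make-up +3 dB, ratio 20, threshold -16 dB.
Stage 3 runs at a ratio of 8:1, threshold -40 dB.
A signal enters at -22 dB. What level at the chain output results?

Stage 1: -22 dB is 9 dB over -31 dB; at 3:1 that becomes 3 dB over, giving -28 dB; +4 dB make-up → -24 dB.
Stage 2: -24 dB ≤ -16 dB, so stage 2 doesn't engage; make-up brings it to -21 dB.
Stage 3: -21 dB is 19 dB over -40 dB; at 8:1 that becomes 2.375 dB over, giving -37.625 dB.

-37.625 dB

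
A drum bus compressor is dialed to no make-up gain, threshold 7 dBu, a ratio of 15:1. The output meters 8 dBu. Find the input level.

The compressed level sits 8 − 7 = 1 dB over threshold.
Before 15:1 compression the overshoot was 1 × 15 = 15 dB, so input = 7 + 15 = 22 dBu.

22 dBu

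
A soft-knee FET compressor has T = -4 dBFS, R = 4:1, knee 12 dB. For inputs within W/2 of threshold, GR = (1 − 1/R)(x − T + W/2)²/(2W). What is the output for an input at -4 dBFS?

-5.125 dBFS

x − T + W/2 = -4 − (-4) + 6 = 6.
GR = (1 − 1/4) × 6² / 24 = 0.75 × 36 / 24 = 1.125 dB.
Output = -4 − 1.125 = -5.125 dBFS.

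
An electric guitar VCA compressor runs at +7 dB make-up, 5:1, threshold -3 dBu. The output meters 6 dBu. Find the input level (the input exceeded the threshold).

Before make-up, the level was 6 − 7 = -1 dBu.
That's 2 dB above the -3 dBu threshold.
Before 5:1 compression the overshoot was 2 × 5 = 10 dB, so input = -3 + 10 = 7 dBu.

7 dBu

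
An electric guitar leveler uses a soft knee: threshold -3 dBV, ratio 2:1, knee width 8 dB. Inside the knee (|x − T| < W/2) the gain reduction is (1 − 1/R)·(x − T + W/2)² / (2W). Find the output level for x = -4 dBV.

x − T + W/2 = -4 − (-3) + 4 = 3.
GR = (1 − 1/2) × 3² / 16 = 0.5 × 9 / 16 = 0.28125 dB.
Output = -4 − 0.28125 = -4.28125 dBV.

-4.28125 dBV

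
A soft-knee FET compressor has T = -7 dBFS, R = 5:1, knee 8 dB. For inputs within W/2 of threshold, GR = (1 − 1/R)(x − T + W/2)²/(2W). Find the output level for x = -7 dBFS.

-7.8 dBFS

x − T + W/2 = -7 − (-7) + 4 = 4.
GR = (1 − 1/5) × 4² / 16 = 0.8 × 16 / 16 = 0.8 dB.
Output = -7 − 0.8 = -7.8 dBFS.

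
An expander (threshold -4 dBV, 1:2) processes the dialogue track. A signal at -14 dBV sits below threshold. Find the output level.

Undershoot = (-4) − (-14) = 10 dB.
At 1:2, that expands to 20 dB under threshold.
Output = -4 − 20 = -24 dBV.

-24 dBV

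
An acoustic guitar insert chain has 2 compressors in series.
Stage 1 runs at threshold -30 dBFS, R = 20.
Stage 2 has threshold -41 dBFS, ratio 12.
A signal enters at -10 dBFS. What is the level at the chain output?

Stage 1: overshoot 20 dB → 20/20 = 1 dB → -29 dBFS.
Stage 2: -29 dBFS is 12 dB over -41 dBFS; at 12:1 that becomes 1 dB over, giving -40 dBFS.

-40 dBFS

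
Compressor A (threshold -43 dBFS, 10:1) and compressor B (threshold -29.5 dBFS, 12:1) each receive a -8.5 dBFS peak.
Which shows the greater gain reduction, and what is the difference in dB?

A: GR = 34.5 − 34.5/10 = 31.05 dB.
B: GR = 21 − 21/12 = 19.25 dB.
A reduces 11.8 dB more.

A, by 11.8 dB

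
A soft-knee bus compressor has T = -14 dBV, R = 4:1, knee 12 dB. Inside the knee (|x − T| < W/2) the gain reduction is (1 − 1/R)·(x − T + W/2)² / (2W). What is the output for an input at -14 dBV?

-15.125 dBV

x − T + W/2 = -14 − (-14) + 6 = 6.
GR = (1 − 1/4) × 6² / 24 = 0.75 × 36 / 24 = 1.125 dB.
Output = -14 − 1.125 = -15.125 dBV.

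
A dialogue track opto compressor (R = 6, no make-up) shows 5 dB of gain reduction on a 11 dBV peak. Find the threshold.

Let T be the threshold. Output overshoot = (input overshoot)/R, so 6 − T = (11 − T)/6.
6·(6 − T) = 11 − T → 5·T = 36 − 11 = 25.
T = 25/5 = 5 dBV.

5 dBV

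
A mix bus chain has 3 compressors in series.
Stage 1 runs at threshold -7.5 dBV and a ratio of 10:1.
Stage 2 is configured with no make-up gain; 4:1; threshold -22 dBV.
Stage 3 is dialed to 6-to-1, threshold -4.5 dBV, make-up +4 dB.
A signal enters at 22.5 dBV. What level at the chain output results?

-13.625 dBV

Stage 1: overshoot 30 dB → 30/10 = 3 dB → -4.5 dBV.
Stage 2: -4.5 dBV is 17.5 dB over -22 dBV; at 4:1 that becomes 4.375 dB over, giving -17.625 dBV.
Stage 3: -17.625 dBV is at or below the -4.5 dBV threshold — no compression; make-up brings it to -13.625 dBV.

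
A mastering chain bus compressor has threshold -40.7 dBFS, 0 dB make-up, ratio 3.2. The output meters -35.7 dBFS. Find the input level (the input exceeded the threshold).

-24.7 dBFS

Post-compression overshoot = -35.7 − (-40.7) = 5 dB.
Undo the ratio: input overshoot = 5 × 3.2 = 16 dB, giving input = -24.7 dBFS.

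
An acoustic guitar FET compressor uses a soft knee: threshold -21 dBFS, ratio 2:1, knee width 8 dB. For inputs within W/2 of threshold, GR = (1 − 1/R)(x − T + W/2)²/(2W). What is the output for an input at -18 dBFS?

-19.53125 dBFS

x − T + W/2 = -18 − (-21) + 4 = 7.
GR = (1 − 1/2) × 7² / 16 = 0.5 × 49 / 16 = 1.53125 dB.
Output = -18 − 1.53125 = -19.53125 dBFS.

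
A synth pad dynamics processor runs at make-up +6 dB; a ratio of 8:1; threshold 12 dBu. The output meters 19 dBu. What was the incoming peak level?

Remove make-up: 19 − 6 = 13 dBu.
That's 1 dB above the 12 dBu threshold.
Before 8:1 compression the overshoot was 1 × 8 = 8 dB, so input = 12 + 8 = 20 dBu.

20 dBu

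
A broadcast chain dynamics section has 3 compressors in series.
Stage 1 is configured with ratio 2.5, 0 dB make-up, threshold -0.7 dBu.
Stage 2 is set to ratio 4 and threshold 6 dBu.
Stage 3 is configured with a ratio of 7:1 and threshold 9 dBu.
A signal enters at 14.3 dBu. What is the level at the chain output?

5.3 dBu

Stage 1: 14.3 dBu is 15 dB over -0.7 dBu; at 2.5:1 that becomes 6 dB over, giving 5.3 dBu.
Stage 2: 5.3 dBu is at or below the 6 dBu threshold — no compression; output 5.3 dBu.
Stage 3: below threshold (5.3 ≤ 9); passes unchanged; output 5.3 dBu.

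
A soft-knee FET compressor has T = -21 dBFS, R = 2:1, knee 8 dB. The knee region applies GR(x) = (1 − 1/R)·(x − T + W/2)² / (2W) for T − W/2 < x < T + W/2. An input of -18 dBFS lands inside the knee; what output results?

-19.53125 dBFS

x − T + W/2 = -18 − (-21) + 4 = 7.
GR = (1 − 1/2) × 7² / 16 = 0.5 × 49 / 16 = 1.53125 dB.
Output = -18 − 1.53125 = -19.53125 dBFS.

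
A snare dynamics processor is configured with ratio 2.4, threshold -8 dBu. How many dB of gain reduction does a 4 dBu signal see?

7 dB

Overshoot = 4 − (-8) = 12 dB.
After 2.4:1 compression the overshoot becomes 12/2.4 = 5 dB.
Gain reduction = 12 − 5 = 7 dB.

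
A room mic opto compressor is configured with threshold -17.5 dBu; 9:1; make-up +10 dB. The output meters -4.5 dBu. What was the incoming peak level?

Before make-up, the level was -4.5 − 10 = -14.5 dBu.
Post-compression overshoot = -14.5 − (-17.5) = 3 dB.
Input overshoot = R × output overshoot = 27 dB → input = -17.5 + 27 = 9.5 dBu.

9.5 dBu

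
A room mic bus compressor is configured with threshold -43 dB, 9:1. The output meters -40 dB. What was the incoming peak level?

-16 dB

The compressed level sits -40 − (-43) = 3 dB over threshold.
Undo the ratio: input overshoot = 3 × 9 = 27 dB, giving input = -16 dB.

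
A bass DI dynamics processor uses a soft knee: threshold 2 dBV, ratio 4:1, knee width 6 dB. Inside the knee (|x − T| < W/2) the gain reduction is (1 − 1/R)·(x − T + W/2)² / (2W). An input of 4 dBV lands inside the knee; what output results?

x − T + W/2 = 4 − 2 + 3 = 5.
GR = (1 − 1/4) × 5² / 12 = 0.75 × 25 / 12 = 1.5625 dB.
Output = 4 − 1.5625 = 2.4375 dBV.

2.4375 dBV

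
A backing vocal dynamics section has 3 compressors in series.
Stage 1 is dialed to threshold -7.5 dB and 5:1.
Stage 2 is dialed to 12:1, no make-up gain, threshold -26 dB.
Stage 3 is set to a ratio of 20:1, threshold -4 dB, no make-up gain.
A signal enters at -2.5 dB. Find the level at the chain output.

-24.375 dB

Stage 1: 5 dB above -7.5 dB, reduced 5:1 to 1 dB above → -6.5 dB.
Stage 2: overshoot 19.5 dB → 19.5/12 = 1.625 dB → -24.375 dB.
Stage 3: below threshold (-24.375 ≤ -4); passes unchanged; output -24.375 dB.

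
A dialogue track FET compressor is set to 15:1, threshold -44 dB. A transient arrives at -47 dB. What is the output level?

-47 dB is 3 dB below the -44 dB threshold, so no gain reduction is applied.
Output = input = -47 dB.

-47 dB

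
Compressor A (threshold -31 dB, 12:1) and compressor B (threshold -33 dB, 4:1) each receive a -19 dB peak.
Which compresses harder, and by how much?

A: overshoot 12 dB → output overshoot 1 dB → GR 11 dB.
B: overshoot 14 dB → output overshoot 3.5 dB → GR 10.5 dB.
A applies 0.5 dB more gain reduction.

A, by 0.5 dB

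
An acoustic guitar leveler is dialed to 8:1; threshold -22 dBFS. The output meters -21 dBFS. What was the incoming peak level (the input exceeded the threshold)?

-14 dBFS

Post-compression overshoot = -21 − (-22) = 1 dB.
Before 8:1 compression the overshoot was 1 × 8 = 8 dB, so input = -22 + 8 = -14 dBFS.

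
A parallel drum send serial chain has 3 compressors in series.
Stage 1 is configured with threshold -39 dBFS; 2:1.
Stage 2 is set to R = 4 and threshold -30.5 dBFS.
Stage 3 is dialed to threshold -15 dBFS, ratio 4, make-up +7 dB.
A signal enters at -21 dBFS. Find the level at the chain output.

Stage 1: 18 dB above -39 dBFS, reduced 2:1 to 9 dB above → -30 dBFS.
Stage 2: overshoot 0.5 dB → 0.5/4 = 0.125 dB → -30.375 dBFS.
Stage 3: -30.375 dBFS is at or below the -15 dBFS threshold — no compression; make-up brings it to -23.375 dBFS.

-23.375 dBFS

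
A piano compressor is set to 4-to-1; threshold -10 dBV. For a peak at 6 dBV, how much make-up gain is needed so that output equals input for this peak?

The peak compresses to -10 + 16/4 = -6 dBV.
To reach 6 dBV requires 6 − (-6) = 12 dB of make-up.

12 dB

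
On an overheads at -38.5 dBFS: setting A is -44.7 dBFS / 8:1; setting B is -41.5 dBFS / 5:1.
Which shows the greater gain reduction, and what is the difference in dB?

A: GR = 6.2 − 6.2/8 = 5.425 dB.
B: GR = 3 − 3/5 = 2.4 dB.
Difference: 3.025 dB in favour of A.

A, by 3.025 dB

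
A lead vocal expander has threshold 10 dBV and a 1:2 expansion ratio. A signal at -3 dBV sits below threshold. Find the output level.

The input is 13 dB below the 10 dBV threshold.
A 1:2 expander multiplies undershoot by 2: 13 × 2 = 26 dB below threshold.
Output = 10 − 26 = -16 dBV.

-16 dBV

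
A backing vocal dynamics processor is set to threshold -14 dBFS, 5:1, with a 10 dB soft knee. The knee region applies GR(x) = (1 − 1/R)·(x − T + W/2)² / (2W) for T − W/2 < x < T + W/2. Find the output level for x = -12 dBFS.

x − T + W/2 = -12 − (-14) + 5 = 7.
GR = (1 − 1/5) × 7² / 20 = 0.8 × 49 / 20 = 1.96 dB.
Output = -12 − 1.96 = -13.96 dBFS.

-13.96 dBFS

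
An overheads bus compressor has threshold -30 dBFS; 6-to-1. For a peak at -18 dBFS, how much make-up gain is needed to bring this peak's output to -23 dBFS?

5 dB

Overshoot 12 dB → 12/6 = 2 dB after compression, so the compressed level is -30 + 2 = -28 dBFS.
Make-up = target − compressed = -23 − (-28) = 5 dB.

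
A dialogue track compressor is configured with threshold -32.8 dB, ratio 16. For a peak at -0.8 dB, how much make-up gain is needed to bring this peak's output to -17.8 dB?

13 dB

The peak compresses to -32.8 + 32/16 = -30.8 dB.
To reach -17.8 dB requires -17.8 − (-30.8) = 13 dB of make-up.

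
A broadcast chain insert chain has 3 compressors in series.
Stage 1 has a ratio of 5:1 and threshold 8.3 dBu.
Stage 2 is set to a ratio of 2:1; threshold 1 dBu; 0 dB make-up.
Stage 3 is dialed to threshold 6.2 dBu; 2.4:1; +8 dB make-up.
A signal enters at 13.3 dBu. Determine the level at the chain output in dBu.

13.15 dBu

Stage 1: overshoot 5 dB → 5/5 = 1 dB → 9.3 dBu.
Stage 2: 8.3 dB above 1 dBu, reduced 2:1 to 4.15 dB above → 5.15 dBu.
Stage 3: 5.15 dBu ≤ 6.2 dBu, so stage 3 doesn't engage; make-up brings it to 13.15 dBu.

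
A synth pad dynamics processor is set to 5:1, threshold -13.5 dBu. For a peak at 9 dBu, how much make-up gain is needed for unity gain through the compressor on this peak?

18 dB

Overshoot 22.5 dB → 22.5/5 = 4.5 dB after compression, so the compressed level is -13.5 + 4.5 = -9 dBu.
Make-up = target − compressed = 9 − (-9) = 18 dB.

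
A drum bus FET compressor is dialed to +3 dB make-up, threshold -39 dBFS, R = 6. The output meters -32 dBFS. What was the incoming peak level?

Before make-up, the level was -32 − 3 = -35 dBFS.
That's 4 dB above the -39 dBFS threshold.
Before 6:1 compression the overshoot was 4 × 6 = 24 dB, so input = -39 + 24 = -15 dBFS.

-15 dBFS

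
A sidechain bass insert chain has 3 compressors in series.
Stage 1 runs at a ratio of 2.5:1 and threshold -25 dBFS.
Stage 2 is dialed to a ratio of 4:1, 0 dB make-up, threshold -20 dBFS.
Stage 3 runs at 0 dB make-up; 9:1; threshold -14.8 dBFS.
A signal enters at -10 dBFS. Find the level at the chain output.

-19.75 dBFS

Stage 1: -10 dBFS is 15 dB over -25 dBFS; at 2.5:1 that becomes 6 dB over, giving -19 dBFS.
Stage 2: overshoot 1 dB → 1/4 = 0.25 dB → -19.75 dBFS.
Stage 3: -19.75 dBFS is at or below the -14.8 dBFS threshold — no compression; output -19.75 dBFS.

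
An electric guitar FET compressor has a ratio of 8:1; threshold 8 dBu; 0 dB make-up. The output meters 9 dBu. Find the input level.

16 dBu

Post-compression overshoot = 9 − 8 = 1 dB.
Undo the ratio: input overshoot = 1 × 8 = 8 dB, giving input = 16 dBu.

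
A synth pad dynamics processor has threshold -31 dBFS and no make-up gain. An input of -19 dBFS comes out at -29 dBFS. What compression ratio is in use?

Input overshoot = -19 − (-31) = 12 dB; output overshoot = -29 − (-31) = 2 dB.
Ratio = 12 / 2 = 6.

6:1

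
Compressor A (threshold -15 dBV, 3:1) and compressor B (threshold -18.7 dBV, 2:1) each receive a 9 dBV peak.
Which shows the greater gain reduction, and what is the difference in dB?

A: GR = 24 − 24/3 = 16 dB.
B: GR = 27.7 − 27.7/2 = 13.85 dB.
Difference: 2.15 dB in favour of A.

A, by 2.15 dB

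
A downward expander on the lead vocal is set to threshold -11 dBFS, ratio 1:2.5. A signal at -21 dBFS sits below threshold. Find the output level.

Undershoot = (-11) − (-21) = 10 dB.
At 1:2.5, that expands to 25 dB under threshold.
Output = -11 − 25 = -36 dBFS.

-36 dBFS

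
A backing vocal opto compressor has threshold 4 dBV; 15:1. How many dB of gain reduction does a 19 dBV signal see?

14 dB

19 dBV exceeds the threshold by 15 dB.
A 15:1 ratio leaves 1 dB of that excess.
Gain reduction = 15 − 1 = 14 dB.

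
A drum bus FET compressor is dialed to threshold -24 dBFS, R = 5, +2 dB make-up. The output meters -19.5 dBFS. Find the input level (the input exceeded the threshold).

-11.5 dBFS

Stripping the +2 dB make-up gives -21.5 dBFS at the gain stage.
That's 2.5 dB above the -24 dBFS threshold.
Undo the ratio: input overshoot = 2.5 × 5 = 12.5 dB, giving input = -11.5 dBFS.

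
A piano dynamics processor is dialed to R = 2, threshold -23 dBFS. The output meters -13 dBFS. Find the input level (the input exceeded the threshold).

-3 dBFS

That's 10 dB above the -23 dBFS threshold.
Input overshoot = R × output overshoot = 20 dB → input = -23 + 20 = -3 dBFS.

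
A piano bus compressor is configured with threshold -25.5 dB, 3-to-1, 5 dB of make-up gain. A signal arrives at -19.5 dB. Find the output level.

-19.5 dB sits 6 dB over threshold.
At 3:1 the overshoot is divided by 3, leaving 2 dB above threshold.
Output = -25.5 + 2 = -23.5 dB; make-up adds 5 dB, giving -18.5 dB.

-18.5 dB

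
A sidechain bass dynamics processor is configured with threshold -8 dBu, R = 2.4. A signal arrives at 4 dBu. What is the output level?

4 dBu sits 12 dB over threshold.
2.4:1 compression reduces that to 12/2.4 = 5 dB over.
So the level is -8 + 5 = -3 dBu.

-3 dBu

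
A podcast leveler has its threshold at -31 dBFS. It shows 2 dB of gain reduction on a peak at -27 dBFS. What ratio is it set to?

Input overshoot = -27 − (-31) = 4 dB.
Output overshoot = 4 − 2 = 2 dB.
Ratio = input overshoot / output overshoot = 4 / 2 = 2.

2:1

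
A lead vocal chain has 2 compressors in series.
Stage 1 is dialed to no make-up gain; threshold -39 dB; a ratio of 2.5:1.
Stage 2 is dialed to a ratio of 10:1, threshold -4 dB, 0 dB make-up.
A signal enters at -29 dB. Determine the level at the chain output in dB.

-35 dB

Stage 1: overshoot 10 dB → 10/2.5 = 4 dB → -35 dB.
Stage 2: below threshold (-35 ≤ -4); passes unchanged; output -35 dB.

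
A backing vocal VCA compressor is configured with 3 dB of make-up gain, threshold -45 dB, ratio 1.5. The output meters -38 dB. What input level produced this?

-39 dB

Before make-up, the level was -38 − 3 = -41 dB.
Post-compression overshoot = -41 − (-45) = 4 dB.
Input overshoot = R × output overshoot = 6 dB → input = -45 + 6 = -39 dB.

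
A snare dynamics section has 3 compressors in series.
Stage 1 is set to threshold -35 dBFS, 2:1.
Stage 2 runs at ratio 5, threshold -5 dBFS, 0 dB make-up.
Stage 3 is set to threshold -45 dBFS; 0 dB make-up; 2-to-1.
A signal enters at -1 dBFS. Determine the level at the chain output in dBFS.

-31.5 dBFS

Stage 1: 34 dB above -35 dBFS, reduced 2:1 to 17 dB above → -18 dBFS.
Stage 2: -18 dBFS is at or below the -5 dBFS threshold — no compression; output -18 dBFS.
Stage 3: overshoot 27 dB → 27/2 = 13.5 dB → -31.5 dBFS.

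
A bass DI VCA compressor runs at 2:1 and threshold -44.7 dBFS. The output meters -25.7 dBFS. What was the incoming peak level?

-6.7 dBFS

The compressed level sits -25.7 − (-44.7) = 19 dB over threshold.
Input overshoot = R × output overshoot = 38 dB → input = -44.7 + 38 = -6.7 dBFS.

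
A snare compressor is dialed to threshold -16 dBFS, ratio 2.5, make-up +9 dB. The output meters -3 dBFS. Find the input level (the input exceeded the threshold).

Remove make-up: -3 − 9 = -12 dBFS.
Post-compression overshoot = -12 − (-16) = 4 dB.
Input overshoot = R × output overshoot = 10 dB → input = -16 + 10 = -6 dBFS.

-6 dBFS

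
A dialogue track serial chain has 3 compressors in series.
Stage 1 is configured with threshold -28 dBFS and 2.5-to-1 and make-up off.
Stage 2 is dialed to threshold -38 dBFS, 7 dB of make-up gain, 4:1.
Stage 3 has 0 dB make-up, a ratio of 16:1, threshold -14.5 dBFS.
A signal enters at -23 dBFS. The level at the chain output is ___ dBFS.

Stage 1: overshoot 5 dB → 5/2.5 = 2 dB → -26 dBFS.
Stage 2: overshoot 12 dB → 12/4 = 3 dB → -35 dBFS; +7 dB make-up → -28 dBFS.
Stage 3: -28 dBFS ≤ -14.5 dBFS, so stage 3 doesn't engage; output -28 dBFS.

-28 dBFS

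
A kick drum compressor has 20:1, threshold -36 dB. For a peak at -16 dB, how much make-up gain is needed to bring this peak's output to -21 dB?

Overshoot 20 dB → 20/20 = 1 dB after compression, so the compressed level is -36 + 1 = -35 dB.
Make-up = target − compressed = -21 − (-35) = 14 dB.

14 dB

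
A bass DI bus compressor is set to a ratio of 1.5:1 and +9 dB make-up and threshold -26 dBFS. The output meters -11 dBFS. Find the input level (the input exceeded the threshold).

Remove make-up: -11 − 9 = -20 dBFS.
That's 6 dB above the -26 dBFS threshold.
Undo the ratio: input overshoot = 6 × 1.5 = 9 dB, giving input = -17 dBFS.

-17 dBFS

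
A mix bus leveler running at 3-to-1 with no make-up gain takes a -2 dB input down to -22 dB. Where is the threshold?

Input is 30 dB above T (since output overshoot × R = input overshoot: (-22 − T)·3 = -2 − T gives T = -32 dB).
Check: -32 + (-2 − (-32))/3 = -32 + 10 = -22 dB. ✓

-32 dB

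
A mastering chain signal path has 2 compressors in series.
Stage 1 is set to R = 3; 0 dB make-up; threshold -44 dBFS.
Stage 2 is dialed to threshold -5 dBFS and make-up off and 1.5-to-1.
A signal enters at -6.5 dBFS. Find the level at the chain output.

-31.5 dBFS

Stage 1: 37.5 dB above -44 dBFS, reduced 3:1 to 12.5 dB above → -31.5 dBFS.
Stage 2: -31.5 dBFS is at or below the -5 dBFS threshold — no compression; output -31.5 dBFS.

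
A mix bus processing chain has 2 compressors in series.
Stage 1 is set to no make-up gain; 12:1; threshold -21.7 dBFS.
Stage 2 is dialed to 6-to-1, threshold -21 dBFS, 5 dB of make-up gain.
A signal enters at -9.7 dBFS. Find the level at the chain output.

Stage 1: -9.7 dBFS is 12 dB over -21.7 dBFS; at 12:1 that becomes 1 dB over, giving -20.7 dBFS.
Stage 2: -20.7 dBFS is 0.3 dB over -21 dBFS; at 6:1 that becomes 0.05 dB over, giving -20.95 dBFS; +5 dB make-up → -15.95 dBFS.

-15.95 dBFS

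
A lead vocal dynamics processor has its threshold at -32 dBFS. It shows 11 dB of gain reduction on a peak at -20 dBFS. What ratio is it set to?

12:1

Input overshoot = -20 − (-32) = 12 dB.
Output overshoot = 12 − 11 = 1 dB.
Ratio = input overshoot / output overshoot = 12 / 1 = 12.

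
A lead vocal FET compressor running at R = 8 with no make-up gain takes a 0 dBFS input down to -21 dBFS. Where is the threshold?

Gain reduction = 0 − (-21) = 21 dB; output overshoot = GR / (R − 1) = 21 / 7 = 3 dB.
Threshold = output − output overshoot = -21 − 3 = -24 dBFS.

-24 dBFS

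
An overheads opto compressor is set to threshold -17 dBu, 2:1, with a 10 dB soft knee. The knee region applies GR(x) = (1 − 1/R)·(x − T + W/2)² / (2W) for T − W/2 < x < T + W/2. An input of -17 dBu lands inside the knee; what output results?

x − T + W/2 = -17 − (-17) + 5 = 5.
GR = (1 − 1/2) × 5² / 20 = 0.5 × 25 / 20 = 0.625 dB.
Output = -17 − 0.625 = -17.625 dBu.

-17.625 dBu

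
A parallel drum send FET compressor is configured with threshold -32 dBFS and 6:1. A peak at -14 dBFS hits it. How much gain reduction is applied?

Overshoot = -14 − (-32) = 18 dB.
At 6:1, output sits 18/6 = 3 dB above threshold.
GR = overshoot in − overshoot out = 18 − 3 = 15 dB.

15 dB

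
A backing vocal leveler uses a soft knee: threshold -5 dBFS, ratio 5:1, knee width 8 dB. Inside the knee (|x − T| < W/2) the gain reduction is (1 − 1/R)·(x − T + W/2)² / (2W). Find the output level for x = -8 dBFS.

x − T + W/2 = -8 − (-5) + 4 = 1.
GR = (1 − 1/5) × 1² / 16 = 0.8 × 1 / 16 = 0.05 dB.
Output = -8 − 0.05 = -8.05 dBFS.

-8.05 dBFS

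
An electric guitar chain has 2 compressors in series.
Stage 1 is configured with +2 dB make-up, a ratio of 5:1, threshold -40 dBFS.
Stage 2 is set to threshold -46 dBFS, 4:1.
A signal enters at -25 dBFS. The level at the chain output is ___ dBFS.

Stage 1: 15 dB above -40 dBFS, reduced 5:1 to 3 dB above → -37 dBFS; +2 dB make-up → -35 dBFS.
Stage 2: overshoot 11 dB → 11/4 = 2.75 dB → -43.25 dBFS.

-43.25 dBFS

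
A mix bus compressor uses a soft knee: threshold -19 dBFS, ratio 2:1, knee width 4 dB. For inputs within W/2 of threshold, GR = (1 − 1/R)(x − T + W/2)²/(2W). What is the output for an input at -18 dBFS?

-18.5625 dBFS

x − T + W/2 = -18 − (-19) + 2 = 3.
GR = (1 − 1/2) × 3² / 8 = 0.5 × 9 / 8 = 0.5625 dB.
Output = -18 − 0.5625 = -18.5625 dBFS.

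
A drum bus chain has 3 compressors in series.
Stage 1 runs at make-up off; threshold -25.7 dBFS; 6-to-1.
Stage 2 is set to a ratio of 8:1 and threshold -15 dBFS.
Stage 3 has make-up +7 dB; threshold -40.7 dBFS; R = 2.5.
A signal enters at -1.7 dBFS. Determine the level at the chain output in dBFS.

-26.1 dBFS

Stage 1: overshoot 24 dB → 24/6 = 4 dB → -21.7 dBFS.
Stage 2: below threshold (-21.7 ≤ -15); passes unchanged; output -21.7 dBFS.
Stage 3: -21.7 dBFS is 19 dB over -40.7 dBFS; at 2.5:1 that becomes 7.6 dB over, giving -33.1 dBFS; +7 dB make-up → -26.1 dBFS.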